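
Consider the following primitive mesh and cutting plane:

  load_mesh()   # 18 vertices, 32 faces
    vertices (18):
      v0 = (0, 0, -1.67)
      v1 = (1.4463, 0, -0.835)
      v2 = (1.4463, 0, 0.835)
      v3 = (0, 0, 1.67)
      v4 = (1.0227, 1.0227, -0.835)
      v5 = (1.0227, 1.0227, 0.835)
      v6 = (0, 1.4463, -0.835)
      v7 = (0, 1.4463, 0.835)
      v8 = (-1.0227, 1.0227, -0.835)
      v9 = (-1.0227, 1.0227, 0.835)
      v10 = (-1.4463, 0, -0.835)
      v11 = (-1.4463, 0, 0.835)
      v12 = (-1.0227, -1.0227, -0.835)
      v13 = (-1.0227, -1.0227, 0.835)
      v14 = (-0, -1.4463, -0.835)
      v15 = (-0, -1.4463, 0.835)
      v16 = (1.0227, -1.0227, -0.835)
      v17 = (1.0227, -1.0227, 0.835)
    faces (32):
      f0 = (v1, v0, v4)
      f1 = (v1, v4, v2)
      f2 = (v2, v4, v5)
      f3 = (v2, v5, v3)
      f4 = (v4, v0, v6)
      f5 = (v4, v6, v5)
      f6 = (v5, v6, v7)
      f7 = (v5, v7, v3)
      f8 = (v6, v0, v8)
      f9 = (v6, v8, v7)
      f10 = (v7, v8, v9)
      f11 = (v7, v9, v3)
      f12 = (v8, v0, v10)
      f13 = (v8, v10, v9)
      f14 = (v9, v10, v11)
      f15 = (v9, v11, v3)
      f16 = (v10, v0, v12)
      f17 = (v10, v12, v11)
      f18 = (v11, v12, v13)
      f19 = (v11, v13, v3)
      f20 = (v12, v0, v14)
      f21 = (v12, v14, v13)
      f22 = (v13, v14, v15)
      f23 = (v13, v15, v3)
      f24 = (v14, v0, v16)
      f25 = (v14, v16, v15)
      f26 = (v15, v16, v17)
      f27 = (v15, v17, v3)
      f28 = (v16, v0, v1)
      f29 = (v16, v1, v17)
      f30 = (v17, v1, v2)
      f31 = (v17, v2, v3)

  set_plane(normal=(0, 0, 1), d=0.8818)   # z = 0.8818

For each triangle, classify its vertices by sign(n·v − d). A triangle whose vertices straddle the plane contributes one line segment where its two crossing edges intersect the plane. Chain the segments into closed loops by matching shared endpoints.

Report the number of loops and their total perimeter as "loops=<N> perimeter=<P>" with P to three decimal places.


Straddling triangles (8 of 32):
  (v2,v5,v3) [--+] → (0.96538, 0.96538, 0.8818)–(1.36524, 0, 0.8818)  len=1.0449
  (v5,v7,v3) [--+] → (0, 1.36524, 0.8818)–(0.96538, 0.96538, 0.8818)  len=1.0449
  (v7,v9,v3) [--+] → (-0.96538, 0.96538, 0.8818)–(0, 1.36524, 0.8818)  len=1.0449
  (v9,v11,v3) [--+] → (-1.36524, 0, 0.8818)–(-0.96538, 0.96538, 0.8818)  len=1.0449
  (v11,v13,v3) [--+] → (-0.96538, -0.96538, 0.8818)–(-1.36524, 0, 0.8818)  len=1.0449
  (v13,v15,v3) [--+] → (0, -1.36524, 0.8818)–(-0.96538, -0.96538, 0.8818)  len=1.0449
  (v15,v17,v3) [--+] → (0.96538, -0.96538, 0.8818)–(0, -1.36524, 0.8818)  len=1.0449
  (v17,v2,v3) [--+] → (1.36524, 0, 0.8818)–(0.96538, -0.96538, 0.8818)  len=1.0449

Chained into 1 loop(s):
  loop 1: 8 segments, perimeter = 8.3593
Total perimeter = 8.359

loops=1 perimeter=8.359


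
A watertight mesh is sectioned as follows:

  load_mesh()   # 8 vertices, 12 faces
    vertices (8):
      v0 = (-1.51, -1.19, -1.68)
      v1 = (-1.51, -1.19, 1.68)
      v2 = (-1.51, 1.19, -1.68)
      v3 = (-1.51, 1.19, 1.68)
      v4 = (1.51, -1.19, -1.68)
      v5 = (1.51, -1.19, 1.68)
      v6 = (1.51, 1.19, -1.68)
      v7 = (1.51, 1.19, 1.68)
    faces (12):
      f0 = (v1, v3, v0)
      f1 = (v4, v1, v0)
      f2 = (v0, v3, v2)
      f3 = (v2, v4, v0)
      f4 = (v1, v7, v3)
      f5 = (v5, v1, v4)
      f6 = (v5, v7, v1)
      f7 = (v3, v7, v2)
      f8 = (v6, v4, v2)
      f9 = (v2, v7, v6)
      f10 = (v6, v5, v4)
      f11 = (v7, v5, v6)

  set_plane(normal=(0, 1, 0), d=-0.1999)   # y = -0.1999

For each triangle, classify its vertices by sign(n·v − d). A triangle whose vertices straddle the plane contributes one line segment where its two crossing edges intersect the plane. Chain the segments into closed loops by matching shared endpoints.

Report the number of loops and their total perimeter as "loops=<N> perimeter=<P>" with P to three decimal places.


Straddling triangles (8 of 12):
  (v1,v3,v0) [-+-] → (-1.51, -0.1999, 1.68)–(-1.51, -0.1999, -0.282212)  len=1.9622
  (v0,v3,v2) [-++] → (-1.51, -0.1999, -0.282212)–(-1.51, -0.1999, -1.68)  len=1.3978
  (v2,v4,v0) [+--] → (0.253655, -0.1999, -1.68)–(-1.51, -0.1999, -1.68)  len=1.7637
  (v1,v7,v3) [-++] → (-0.253655, -0.1999, 1.68)–(-1.51, -0.1999, 1.68)  len=1.2563
  (v5,v7,v1) [-+-] → (1.51, -0.1999, 1.68)–(-0.253655, -0.1999, 1.68)  len=1.7637
  (v6,v4,v2) [+-+] → (1.51, -0.1999, -1.68)–(0.253655, -0.1999, -1.68)  len=1.2563
  (v6,v5,v4) [+--] → (1.51, -0.1999, 0.282212)–(1.51, -0.1999, -1.68)  len=1.9622
  (v7,v5,v6) [+-+] → (1.51, -0.1999, 1.68)–(1.51, -0.1999, 0.282212)  len=1.3978

Chained into 1 loop(s):
  loop 1: 8 segments, perimeter = 12.7600
Total perimeter = 12.760

loops=1 perimeter=12.760


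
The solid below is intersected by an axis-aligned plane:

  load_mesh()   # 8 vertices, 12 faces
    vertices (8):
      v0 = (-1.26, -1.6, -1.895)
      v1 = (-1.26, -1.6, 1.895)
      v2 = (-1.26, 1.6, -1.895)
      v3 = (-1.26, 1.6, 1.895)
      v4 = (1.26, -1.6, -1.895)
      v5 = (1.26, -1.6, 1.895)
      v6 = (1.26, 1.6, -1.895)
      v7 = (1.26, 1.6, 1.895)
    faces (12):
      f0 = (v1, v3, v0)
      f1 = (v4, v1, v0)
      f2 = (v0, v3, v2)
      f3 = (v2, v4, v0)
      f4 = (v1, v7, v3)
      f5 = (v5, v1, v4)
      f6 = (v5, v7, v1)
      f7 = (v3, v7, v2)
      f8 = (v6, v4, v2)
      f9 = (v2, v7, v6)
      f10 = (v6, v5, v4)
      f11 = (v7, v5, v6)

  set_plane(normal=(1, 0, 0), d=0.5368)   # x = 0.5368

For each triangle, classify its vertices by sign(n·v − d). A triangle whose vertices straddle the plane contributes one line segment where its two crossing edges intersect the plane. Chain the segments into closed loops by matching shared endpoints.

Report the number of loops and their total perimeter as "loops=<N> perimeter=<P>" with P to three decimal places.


loops=1 perimeter=13.980

Straddling triangles (8 of 12):
  (v4,v1,v0) [+--] → (0.5368, -1.6, -0.80733)–(0.5368, -1.6, -1.895)  len=1.0877
  (v2,v4,v0) [-+-] → (0.5368, -0.681651, -1.895)–(0.5368, -1.6, -1.895)  len=0.9183
  (v1,v7,v3) [-+-] → (0.5368, 0.681651, 1.895)–(0.5368, 1.6, 1.895)  len=0.9183
  (v5,v1,v4) [+-+] → (0.5368, -1.6, 1.895)–(0.5368, -1.6, -0.80733)  len=2.7023
  (v5,v7,v1) [++-] → (0.5368, 0.681651, 1.895)–(0.5368, -1.6, 1.895)  len=2.2817
  (v3,v7,v2) [-+-] → (0.5368, 1.6, 1.895)–(0.5368, 1.6, 0.80733)  len=1.0877
  (v6,v4,v2) [++-] → (0.5368, -0.681651, -1.895)–(0.5368, 1.6, -1.895)  len=2.2817
  (v2,v7,v6) [-++] → (0.5368, 1.6, 0.80733)–(0.5368, 1.6, -1.895)  len=2.7023

Chained into 1 loop(s):
  loop 1: 8 segments, perimeter = 13.9800
Total perimeter = 13.980


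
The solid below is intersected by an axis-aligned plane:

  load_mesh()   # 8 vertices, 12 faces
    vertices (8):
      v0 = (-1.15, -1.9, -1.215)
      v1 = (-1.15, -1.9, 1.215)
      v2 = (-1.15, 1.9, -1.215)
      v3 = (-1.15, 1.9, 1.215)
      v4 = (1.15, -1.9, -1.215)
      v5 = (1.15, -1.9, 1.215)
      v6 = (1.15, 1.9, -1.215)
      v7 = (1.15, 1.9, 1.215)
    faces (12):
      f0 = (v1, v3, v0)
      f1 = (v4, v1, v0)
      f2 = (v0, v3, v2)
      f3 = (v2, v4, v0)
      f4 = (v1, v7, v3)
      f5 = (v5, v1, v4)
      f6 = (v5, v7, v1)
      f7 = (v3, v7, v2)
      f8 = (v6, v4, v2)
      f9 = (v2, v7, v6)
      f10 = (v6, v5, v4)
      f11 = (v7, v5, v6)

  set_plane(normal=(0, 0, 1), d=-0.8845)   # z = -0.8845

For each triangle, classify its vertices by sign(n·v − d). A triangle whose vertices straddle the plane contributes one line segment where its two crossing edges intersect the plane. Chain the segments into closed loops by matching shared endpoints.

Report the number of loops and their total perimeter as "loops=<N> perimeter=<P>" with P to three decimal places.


Straddling triangles (8 of 12):
  (v1,v3,v0) [++-] → (-1.15, -1.38317, -0.8845)–(-1.15, -1.9, -0.8845)  len=0.5168
  (v4,v1,v0) [-+-] → (0.837181, -1.9, -0.8845)–(-1.15, -1.9, -0.8845)  len=1.9872
  (v0,v3,v2) [-+-] → (-1.15, -1.38317, -0.8845)–(-1.15, 1.9, -0.8845)  len=3.2832
  (v5,v1,v4) [++-] → (0.837181, -1.9, -0.8845)–(1.15, -1.9, -0.8845)  len=0.3128
  (v3,v7,v2) [++-] → (-0.837181, 1.9, -0.8845)–(-1.15, 1.9, -0.8845)  len=0.3128
  (v2,v7,v6) [-+-] → (-0.837181, 1.9, -0.8845)–(1.15, 1.9, -0.8845)  len=1.9872
  (v6,v5,v4) [-+-] → (1.15, 1.38317, -0.8845)–(1.15, -1.9, -0.8845)  len=3.2832
  (v7,v5,v6) [++-] → (1.15, 1.38317, -0.8845)–(1.15, 1.9, -0.8845)  len=0.5168

Chained into 1 loop(s):
  loop 1: 8 segments, perimeter = 12.2000
Total perimeter = 12.200

loops=1 perimeter=12.200


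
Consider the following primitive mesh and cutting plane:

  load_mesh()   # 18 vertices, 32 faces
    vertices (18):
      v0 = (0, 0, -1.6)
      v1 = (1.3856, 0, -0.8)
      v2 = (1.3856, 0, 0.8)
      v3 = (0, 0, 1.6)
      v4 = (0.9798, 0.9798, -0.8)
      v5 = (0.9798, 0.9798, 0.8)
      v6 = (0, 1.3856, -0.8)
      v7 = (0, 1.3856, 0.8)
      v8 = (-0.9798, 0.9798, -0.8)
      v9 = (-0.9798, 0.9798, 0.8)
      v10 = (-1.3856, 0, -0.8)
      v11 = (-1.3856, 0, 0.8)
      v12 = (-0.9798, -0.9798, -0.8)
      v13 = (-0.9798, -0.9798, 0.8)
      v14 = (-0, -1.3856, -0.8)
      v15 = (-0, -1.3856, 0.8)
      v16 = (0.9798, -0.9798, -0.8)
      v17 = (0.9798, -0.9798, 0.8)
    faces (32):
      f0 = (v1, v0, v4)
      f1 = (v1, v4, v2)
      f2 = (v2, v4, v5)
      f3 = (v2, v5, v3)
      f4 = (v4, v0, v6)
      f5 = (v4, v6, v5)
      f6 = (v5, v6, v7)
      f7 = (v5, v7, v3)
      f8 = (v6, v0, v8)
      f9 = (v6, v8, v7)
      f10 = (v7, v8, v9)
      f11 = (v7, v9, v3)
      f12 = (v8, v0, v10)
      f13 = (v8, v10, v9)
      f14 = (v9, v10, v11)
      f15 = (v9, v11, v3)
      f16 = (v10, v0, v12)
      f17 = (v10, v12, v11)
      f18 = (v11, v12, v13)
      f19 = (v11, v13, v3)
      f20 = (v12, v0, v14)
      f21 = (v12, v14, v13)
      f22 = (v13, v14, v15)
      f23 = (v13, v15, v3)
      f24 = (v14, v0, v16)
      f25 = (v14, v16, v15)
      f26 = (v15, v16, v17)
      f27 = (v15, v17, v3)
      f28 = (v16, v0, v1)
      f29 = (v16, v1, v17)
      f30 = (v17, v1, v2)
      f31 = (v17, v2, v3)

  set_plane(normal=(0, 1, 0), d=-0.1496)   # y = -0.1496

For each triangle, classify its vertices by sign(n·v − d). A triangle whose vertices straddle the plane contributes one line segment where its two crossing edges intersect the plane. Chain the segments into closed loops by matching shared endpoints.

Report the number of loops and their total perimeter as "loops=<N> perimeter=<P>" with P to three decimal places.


loops=1 perimeter=9.238

Straddling triangles (12 of 32):
  (v10,v0,v12) [++-] → (-0.1496, -0.1496, -1.47785)–(-1.32364, -0.1496, -0.8)  len=1.3557
  (v10,v12,v11) [+-+] → (-1.32364, -0.1496, -0.8)–(-1.32364, -0.1496, 0.555705)  len=1.3557
  (v11,v12,v13) [+--] → (-1.32364, -0.1496, 0.555705)–(-1.32364, -0.1496, 0.8)  len=0.2443
  (v11,v13,v3) [+-+] → (-1.32364, -0.1496, 0.8)–(-0.1496, -0.1496, 1.47785)  len=1.3557
  (v12,v0,v14) [-+-] → (-0.1496, -0.1496, -1.47785)–(0, -0.1496, -1.51363)  len=0.1538
  (v13,v15,v3) [--+] → (0, -0.1496, 1.51363)–(-0.1496, -0.1496, 1.47785)  len=0.1538
  (v14,v0,v16) [-+-] → (0, -0.1496, -1.51363)–(0.1496, -0.1496, -1.47785)  len=0.1538
  (v15,v17,v3) [--+] → (0.1496, -0.1496, 1.47785)–(0, -0.1496, 1.51363)  len=0.1538
  (v16,v0,v1) [-++] → (0.1496, -0.1496, -1.47785)–(1.32364, -0.1496, -0.8)  len=1.3557
  (v16,v1,v17) [-+-] → (1.32364, -0.1496, -0.8)–(1.32364, -0.1496, -0.555705)  len=0.2443
  (v17,v1,v2) [-++] → (1.32364, -0.1496, -0.555705)–(1.32364, -0.1496, 0.8)  len=1.3557
  (v17,v2,v3) [-++] → (1.32364, -0.1496, 0.8)–(0.1496, -0.1496, 1.47785)  len=1.3557

Chained into 1 loop(s):
  loop 1: 12 segments, perimeter = 9.2380
Total perimeter = 9.238


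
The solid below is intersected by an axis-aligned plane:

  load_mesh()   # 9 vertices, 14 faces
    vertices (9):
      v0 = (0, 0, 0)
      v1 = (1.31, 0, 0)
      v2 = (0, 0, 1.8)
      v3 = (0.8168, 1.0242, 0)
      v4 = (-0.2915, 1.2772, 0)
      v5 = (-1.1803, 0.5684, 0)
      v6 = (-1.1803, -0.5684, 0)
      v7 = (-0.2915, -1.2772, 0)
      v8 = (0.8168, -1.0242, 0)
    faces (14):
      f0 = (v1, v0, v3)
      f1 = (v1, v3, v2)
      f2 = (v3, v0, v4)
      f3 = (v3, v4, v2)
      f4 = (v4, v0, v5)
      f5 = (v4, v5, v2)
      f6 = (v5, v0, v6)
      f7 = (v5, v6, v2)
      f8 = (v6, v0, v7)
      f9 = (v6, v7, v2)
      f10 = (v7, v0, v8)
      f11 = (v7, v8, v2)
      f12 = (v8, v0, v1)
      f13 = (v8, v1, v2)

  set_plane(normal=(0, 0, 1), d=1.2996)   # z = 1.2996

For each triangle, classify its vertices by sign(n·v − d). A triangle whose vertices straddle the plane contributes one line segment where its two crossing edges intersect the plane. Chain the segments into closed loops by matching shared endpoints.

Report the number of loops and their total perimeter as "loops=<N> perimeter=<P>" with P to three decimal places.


loops=1 perimeter=2.212

Straddling triangles (7 of 14):
  (v1,v3,v2) [--+] → (0.22707, 0.284728, 1.2996)–(0.36418, 0, 1.2996)  len=0.3160
  (v3,v4,v2) [--+] → (-0.081037, 0.355062, 1.2996)–(0.22707, 0.284728, 1.2996)  len=0.3160
  (v4,v5,v2) [--+] → (-0.328123, 0.158015, 1.2996)–(-0.081037, 0.355062, 1.2996)  len=0.3160
  (v5,v6,v2) [--+] → (-0.328123, -0.158015, 1.2996)–(-0.328123, 0.158015, 1.2996)  len=0.3160
  (v6,v7,v2) [--+] → (-0.081037, -0.355062, 1.2996)–(-0.328123, -0.158015, 1.2996)  len=0.3160
  (v7,v8,v2) [--+] → (0.22707, -0.284728, 1.2996)–(-0.081037, -0.355062, 1.2996)  len=0.3160
  (v8,v1,v2) [--+] → (0.36418, 0, 1.2996)–(0.22707, -0.284728, 1.2996)  len=0.3160

Chained into 1 loop(s):
  loop 1: 7 segments, perimeter = 2.2122
Total perimeter = 2.212


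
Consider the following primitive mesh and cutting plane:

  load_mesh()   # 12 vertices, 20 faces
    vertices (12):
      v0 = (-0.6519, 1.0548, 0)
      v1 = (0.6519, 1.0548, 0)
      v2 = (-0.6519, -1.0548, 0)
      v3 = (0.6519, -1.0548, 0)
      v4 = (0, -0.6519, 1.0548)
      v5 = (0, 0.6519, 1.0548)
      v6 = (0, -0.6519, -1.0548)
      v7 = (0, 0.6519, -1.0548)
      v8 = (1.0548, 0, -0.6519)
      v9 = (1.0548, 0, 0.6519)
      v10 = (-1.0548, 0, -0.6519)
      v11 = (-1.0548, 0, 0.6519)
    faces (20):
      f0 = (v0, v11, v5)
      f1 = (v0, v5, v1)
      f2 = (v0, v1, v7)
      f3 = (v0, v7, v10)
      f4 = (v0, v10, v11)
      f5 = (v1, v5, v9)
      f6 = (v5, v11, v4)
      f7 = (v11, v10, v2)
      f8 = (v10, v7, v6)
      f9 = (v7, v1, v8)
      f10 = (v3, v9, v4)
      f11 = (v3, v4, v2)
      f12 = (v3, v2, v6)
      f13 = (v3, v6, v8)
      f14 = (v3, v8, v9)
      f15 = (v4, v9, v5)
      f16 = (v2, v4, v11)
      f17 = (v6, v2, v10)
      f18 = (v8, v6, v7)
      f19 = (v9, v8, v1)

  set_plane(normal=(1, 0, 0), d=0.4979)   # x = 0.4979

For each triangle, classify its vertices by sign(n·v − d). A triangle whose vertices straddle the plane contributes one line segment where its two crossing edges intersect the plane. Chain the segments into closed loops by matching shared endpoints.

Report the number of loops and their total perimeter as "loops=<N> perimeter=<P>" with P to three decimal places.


loops=1 perimeter=5.925

Straddling triangles (10 of 20):
  (v0,v5,v1) [--+] → (0.4979, 0.959622, 0.249178)–(0.4979, 1.0548, 0)  len=0.2667
  (v0,v1,v7) [-+-] → (0.4979, 1.0548, 0)–(0.4979, 0.959622, -0.249178)  len=0.2667
  (v1,v5,v9) [+-+] → (0.4979, 0.959622, 0.249178)–(0.4979, 0.344182, 0.864618)  len=0.8704
  (v7,v1,v8) [-++] → (0.4979, 0.959622, -0.249178)–(0.4979, 0.344182, -0.864618)  len=0.8704
  (v3,v9,v4) [++-] → (0.4979, -0.344182, 0.864618)–(0.4979, -0.959622, 0.249178)  len=0.8704
  (v3,v4,v2) [+--] → (0.4979, -0.959622, 0.249178)–(0.4979, -1.0548, 0)  len=0.2667
  (v3,v2,v6) [+--] → (0.4979, -1.0548, 0)–(0.4979, -0.959622, -0.249178)  len=0.2667
  (v3,v6,v8) [+-+] → (0.4979, -0.959622, -0.249178)–(0.4979, -0.344182, -0.864618)  len=0.8704
  (v4,v9,v5) [-+-] → (0.4979, -0.344182, 0.864618)–(0.4979, 0.344182, 0.864618)  len=0.6884
  (v8,v6,v7) [+--] → (0.4979, -0.344182, -0.864618)–(0.4979, 0.344182, -0.864618)  len=0.6884

Chained into 1 loop(s):
  loop 1: 10 segments, perimeter = 5.9251
Total perimeter = 5.925


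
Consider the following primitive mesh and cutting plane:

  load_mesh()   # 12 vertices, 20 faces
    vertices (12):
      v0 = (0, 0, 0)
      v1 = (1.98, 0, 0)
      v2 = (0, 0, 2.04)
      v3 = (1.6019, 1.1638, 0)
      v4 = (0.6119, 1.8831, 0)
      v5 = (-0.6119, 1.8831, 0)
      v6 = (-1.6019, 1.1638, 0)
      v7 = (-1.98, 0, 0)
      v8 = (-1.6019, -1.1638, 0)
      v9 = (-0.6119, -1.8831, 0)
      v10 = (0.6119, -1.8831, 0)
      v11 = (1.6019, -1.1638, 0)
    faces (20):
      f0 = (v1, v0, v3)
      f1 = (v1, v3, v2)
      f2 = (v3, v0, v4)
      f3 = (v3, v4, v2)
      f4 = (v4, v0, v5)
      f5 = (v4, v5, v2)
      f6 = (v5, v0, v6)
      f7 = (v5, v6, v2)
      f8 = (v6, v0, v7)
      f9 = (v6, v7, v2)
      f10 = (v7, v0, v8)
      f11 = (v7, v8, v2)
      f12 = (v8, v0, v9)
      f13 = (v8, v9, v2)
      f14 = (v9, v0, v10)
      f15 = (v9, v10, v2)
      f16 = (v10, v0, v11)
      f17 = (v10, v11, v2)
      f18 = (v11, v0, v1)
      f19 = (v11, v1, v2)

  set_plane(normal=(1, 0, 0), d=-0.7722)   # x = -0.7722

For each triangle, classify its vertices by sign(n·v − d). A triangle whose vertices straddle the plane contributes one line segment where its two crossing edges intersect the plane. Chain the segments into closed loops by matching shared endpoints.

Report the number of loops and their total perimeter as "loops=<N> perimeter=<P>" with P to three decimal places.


Straddling triangles (8 of 20):
  (v5,v0,v6) [++-] → (-0.7722, 0.561013, 0)–(-0.7722, 1.76663, 0)  len=1.2056
  (v5,v6,v2) [+-+] → (-0.7722, 1.76663, 0)–(-0.7722, 0.561013, 1.05661)  len=1.6031
  (v6,v0,v7) [-+-] → (-0.7722, 0.561013, 0)–(-0.7722, 0, 0)  len=0.5610
  (v6,v7,v2) [--+] → (-0.7722, 0, 1.2444)–(-0.7722, 0.561013, 1.05661)  len=0.5916
  (v7,v0,v8) [-+-] → (-0.7722, 0, 0)–(-0.7722, -0.561013, 0)  len=0.5610
  (v7,v8,v2) [--+] → (-0.7722, -0.561013, 1.05661)–(-0.7722, 0, 1.2444)  len=0.5916
  (v8,v0,v9) [-++] → (-0.7722, -0.561013, 0)–(-0.7722, -1.76663, 0)  len=1.2056
  (v8,v9,v2) [-++] → (-0.7722, -1.76663, 0)–(-0.7722, -0.561013, 1.05661)  len=1.6031

Chained into 1 loop(s):
  loop 1: 8 segments, perimeter = 7.9227
Total perimeter = 7.923

loops=1 perimeter=7.923


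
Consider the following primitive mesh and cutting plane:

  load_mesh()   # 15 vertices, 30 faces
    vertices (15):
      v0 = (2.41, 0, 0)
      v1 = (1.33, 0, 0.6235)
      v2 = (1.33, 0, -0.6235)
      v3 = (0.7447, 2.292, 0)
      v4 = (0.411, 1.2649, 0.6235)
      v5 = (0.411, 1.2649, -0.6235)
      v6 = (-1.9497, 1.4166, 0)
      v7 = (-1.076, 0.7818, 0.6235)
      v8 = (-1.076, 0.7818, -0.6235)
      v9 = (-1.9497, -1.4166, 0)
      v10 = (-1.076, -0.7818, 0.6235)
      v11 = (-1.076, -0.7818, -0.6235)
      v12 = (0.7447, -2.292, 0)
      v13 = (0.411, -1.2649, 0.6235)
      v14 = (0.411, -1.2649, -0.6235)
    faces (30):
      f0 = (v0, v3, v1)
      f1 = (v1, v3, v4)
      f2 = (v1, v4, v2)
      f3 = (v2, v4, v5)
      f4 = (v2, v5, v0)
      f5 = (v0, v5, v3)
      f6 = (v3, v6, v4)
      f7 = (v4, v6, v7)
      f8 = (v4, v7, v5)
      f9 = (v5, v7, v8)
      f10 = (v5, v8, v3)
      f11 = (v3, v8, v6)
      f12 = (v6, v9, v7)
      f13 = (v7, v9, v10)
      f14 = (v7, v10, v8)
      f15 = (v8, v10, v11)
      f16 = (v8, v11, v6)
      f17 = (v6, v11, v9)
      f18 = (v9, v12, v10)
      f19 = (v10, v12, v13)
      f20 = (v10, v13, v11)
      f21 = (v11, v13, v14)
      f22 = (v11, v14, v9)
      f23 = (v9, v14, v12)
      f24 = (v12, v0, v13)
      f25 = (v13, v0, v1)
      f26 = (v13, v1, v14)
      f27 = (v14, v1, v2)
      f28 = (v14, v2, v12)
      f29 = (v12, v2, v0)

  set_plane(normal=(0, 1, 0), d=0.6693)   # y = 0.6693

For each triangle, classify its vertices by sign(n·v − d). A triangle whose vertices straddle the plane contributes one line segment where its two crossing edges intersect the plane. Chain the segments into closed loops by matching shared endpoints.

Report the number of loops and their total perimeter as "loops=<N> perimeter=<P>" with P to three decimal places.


Straddling triangles (12 of 30):
  (v0,v3,v1) [-+-] → (1.92371, 0.6693, 0)–(1.15908, 0.6693, 0.441428)  len=0.8829
  (v1,v3,v4) [-++] → (1.15908, 0.6693, 0.441428)–(0.843727, 0.6693, 0.6235)  len=0.3641
  (v1,v4,v2) [-+-] → (0.843727, 0.6693, 0.6235)–(0.843727, 0.6693, 0.0363285)  len=0.5872
  (v2,v4,v5) [-++] → (0.843727, 0.6693, 0.0363285)–(0.843727, 0.6693, -0.6235)  len=0.6598
  (v2,v5,v0) [-+-] → (0.843727, 0.6693, -0.6235)–(1.35226, 0.6693, -0.329914)  len=0.5872
  (v0,v5,v3) [-++] → (1.35226, 0.6693, -0.329914)–(1.92371, 0.6693, 0)  len=0.6598
  (v6,v9,v7) [+-+] → (-1.9497, 0.6693, 0)–(-1.12071, 0.6693, 0.591593)  len=1.0184
  (v7,v9,v10) [+--] → (-1.12071, 0.6693, 0.591593)–(-1.076, 0.6693, 0.6235)  len=0.0549
  (v7,v10,v8) [+-+] → (-1.076, 0.6693, 0.6235)–(-1.076, 0.6693, -0.533779)  len=1.1573
  (v8,v10,v11) [+--] → (-1.076, 0.6693, -0.533779)–(-1.076, 0.6693, -0.6235)  len=0.0897
  (v8,v11,v6) [+-+] → (-1.076, 0.6693, -0.6235)–(-1.6527, 0.6693, -0.211946)  len=0.7085
  (v6,v11,v9) [+--] → (-1.6527, 0.6693, -0.211946)–(-1.9497, 0.6693, 0)  len=0.3649

Chained into 2 loop(s):
  loop 1: 6 segments, perimeter = 3.7411
  loop 2: 6 segments, perimeter = 3.3937
Total perimeter = 7.135

loops=2 perimeter=7.135


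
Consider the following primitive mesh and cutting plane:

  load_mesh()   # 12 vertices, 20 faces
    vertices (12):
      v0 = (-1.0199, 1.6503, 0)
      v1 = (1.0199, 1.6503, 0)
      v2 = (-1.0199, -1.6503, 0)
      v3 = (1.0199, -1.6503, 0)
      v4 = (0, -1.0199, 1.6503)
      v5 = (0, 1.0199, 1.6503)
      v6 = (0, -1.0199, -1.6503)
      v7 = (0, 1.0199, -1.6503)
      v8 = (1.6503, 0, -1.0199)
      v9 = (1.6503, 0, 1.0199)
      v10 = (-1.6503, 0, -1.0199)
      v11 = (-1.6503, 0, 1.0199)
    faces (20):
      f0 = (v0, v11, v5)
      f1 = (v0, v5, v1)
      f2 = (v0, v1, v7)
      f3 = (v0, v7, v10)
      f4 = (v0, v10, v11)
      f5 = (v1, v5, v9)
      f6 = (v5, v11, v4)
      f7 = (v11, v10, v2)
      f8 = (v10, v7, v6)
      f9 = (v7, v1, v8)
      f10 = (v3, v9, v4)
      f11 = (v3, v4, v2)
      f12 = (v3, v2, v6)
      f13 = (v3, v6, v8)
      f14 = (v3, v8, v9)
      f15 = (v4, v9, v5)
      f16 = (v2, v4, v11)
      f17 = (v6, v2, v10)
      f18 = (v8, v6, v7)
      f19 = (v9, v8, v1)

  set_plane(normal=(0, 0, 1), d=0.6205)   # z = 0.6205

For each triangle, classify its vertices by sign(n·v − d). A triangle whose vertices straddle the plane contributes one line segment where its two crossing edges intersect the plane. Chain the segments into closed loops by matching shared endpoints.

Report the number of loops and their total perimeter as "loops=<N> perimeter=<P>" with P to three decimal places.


loops=1 perimeter=9.652

Straddling triangles (10 of 20):
  (v0,v11,v5) [-++] → (-1.40343, 0.646269, 0.6205)–(-0.636426, 1.41327, 0.6205)  len=1.0847
  (v0,v5,v1) [-+-] → (-0.636426, 1.41327, 0.6205)–(0.636426, 1.41327, 0.6205)  len=1.2729
  (v0,v10,v11) [--+] → (-1.6503, 0, 0.6205)–(-1.40343, 0.646269, 0.6205)  len=0.6918
  (v1,v5,v9) [-++] → (0.636426, 1.41327, 0.6205)–(1.40343, 0.646269, 0.6205)  len=1.0847
  (v11,v10,v2) [+--] → (-1.6503, 0, 0.6205)–(-1.40343, -0.646269, 0.6205)  len=0.6918
  (v3,v9,v4) [-++] → (1.40343, -0.646269, 0.6205)–(0.636426, -1.41327, 0.6205)  len=1.0847
  (v3,v4,v2) [-+-] → (0.636426, -1.41327, 0.6205)–(-0.636426, -1.41327, 0.6205)  len=1.2729
  (v3,v8,v9) [--+] → (1.6503, 0, 0.6205)–(1.40343, -0.646269, 0.6205)  len=0.6918
  (v2,v4,v11) [-++] → (-0.636426, -1.41327, 0.6205)–(-1.40343, -0.646269, 0.6205)  len=1.0847
  (v9,v8,v1) [+--] → (1.6503, 0, 0.6205)–(1.40343, 0.646269, 0.6205)  len=0.6918

Chained into 1 loop(s):
  loop 1: 10 segments, perimeter = 9.6518
Total perimeter = 9.652


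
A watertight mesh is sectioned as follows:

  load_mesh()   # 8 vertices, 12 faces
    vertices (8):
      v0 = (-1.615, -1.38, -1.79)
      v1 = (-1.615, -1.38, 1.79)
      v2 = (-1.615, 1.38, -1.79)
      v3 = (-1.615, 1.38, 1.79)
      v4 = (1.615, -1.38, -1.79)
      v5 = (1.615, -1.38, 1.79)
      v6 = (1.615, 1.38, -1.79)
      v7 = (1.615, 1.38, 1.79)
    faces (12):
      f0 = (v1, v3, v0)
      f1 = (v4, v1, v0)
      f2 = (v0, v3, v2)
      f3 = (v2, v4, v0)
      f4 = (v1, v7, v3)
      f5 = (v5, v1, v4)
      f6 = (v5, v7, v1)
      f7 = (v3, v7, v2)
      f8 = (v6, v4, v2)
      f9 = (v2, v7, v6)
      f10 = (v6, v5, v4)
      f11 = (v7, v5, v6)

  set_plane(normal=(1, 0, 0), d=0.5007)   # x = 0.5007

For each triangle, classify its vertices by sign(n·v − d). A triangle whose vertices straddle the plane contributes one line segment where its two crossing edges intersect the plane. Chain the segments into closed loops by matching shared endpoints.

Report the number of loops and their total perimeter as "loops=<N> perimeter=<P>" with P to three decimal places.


Straddling triangles (8 of 12):
  (v4,v1,v0) [+--] → (0.5007, -1.38, -0.554955)–(0.5007, -1.38, -1.79)  len=1.2350
  (v2,v4,v0) [-+-] → (0.5007, -0.427843, -1.79)–(0.5007, -1.38, -1.79)  len=0.9522
  (v1,v7,v3) [-+-] → (0.5007, 0.427843, 1.79)–(0.5007, 1.38, 1.79)  len=0.9522
  (v5,v1,v4) [+-+] → (0.5007, -1.38, 1.79)–(0.5007, -1.38, -0.554955)  len=2.3450
  (v5,v7,v1) [++-] → (0.5007, 0.427843, 1.79)–(0.5007, -1.38, 1.79)  len=1.8078
  (v3,v7,v2) [-+-] → (0.5007, 1.38, 1.79)–(0.5007, 1.38, 0.554955)  len=1.2350
  (v6,v4,v2) [++-] → (0.5007, -0.427843, -1.79)–(0.5007, 1.38, -1.79)  len=1.8078
  (v2,v7,v6) [-++] → (0.5007, 1.38, 0.554955)–(0.5007, 1.38, -1.79)  len=2.3450

Chained into 1 loop(s):
  loop 1: 8 segments, perimeter = 12.6800
Total perimeter = 12.680

loops=1 perimeter=12.680


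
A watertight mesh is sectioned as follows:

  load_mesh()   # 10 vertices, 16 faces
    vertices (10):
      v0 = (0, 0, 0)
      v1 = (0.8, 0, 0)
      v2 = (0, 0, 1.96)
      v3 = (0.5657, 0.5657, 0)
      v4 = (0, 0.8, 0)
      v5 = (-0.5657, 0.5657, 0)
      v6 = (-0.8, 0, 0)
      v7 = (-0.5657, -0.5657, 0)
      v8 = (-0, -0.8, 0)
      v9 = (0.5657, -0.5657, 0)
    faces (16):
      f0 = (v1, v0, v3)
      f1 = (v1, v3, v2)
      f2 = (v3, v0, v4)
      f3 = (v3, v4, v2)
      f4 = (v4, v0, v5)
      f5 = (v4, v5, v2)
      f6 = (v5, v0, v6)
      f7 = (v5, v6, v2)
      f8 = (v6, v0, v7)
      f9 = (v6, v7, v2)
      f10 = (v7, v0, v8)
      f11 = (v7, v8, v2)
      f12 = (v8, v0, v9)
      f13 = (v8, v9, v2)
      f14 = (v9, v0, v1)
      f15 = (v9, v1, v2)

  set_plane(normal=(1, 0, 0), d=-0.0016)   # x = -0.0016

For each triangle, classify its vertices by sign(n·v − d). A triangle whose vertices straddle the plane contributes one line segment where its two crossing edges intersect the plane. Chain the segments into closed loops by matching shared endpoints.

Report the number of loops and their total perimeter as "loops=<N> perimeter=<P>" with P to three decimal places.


Straddling triangles (8 of 16):
  (v4,v0,v5) [++-] → (-0.0016, 0.0016, 0)–(-0.0016, 0.799337, 0)  len=0.7977
  (v4,v5,v2) [+-+] → (-0.0016, 0.799337, 0)–(-0.0016, 0.0016, 1.95446)  len=2.1110
  (v5,v0,v6) [-+-] → (-0.0016, 0.0016, 0)–(-0.0016, 0, 0)  len=0.0016
  (v5,v6,v2) [--+] → (-0.0016, 0, 1.95608)–(-0.0016, 0.0016, 1.95446)  len=0.0023
  (v6,v0,v7) [-+-] → (-0.0016, 0, 0)–(-0.0016, -0.0016, 0)  len=0.0016
  (v6,v7,v2) [--+] → (-0.0016, -0.0016, 1.95446)–(-0.0016, 0, 1.95608)  len=0.0023
  (v7,v0,v8) [-++] → (-0.0016, -0.0016, 0)–(-0.0016, -0.799337, 0)  len=0.7977
  (v7,v8,v2) [-++] → (-0.0016, -0.799337, 0)–(-0.0016, -0.0016, 1.95446)  len=2.1110

Chained into 1 loop(s):
  loop 1: 8 segments, perimeter = 5.8252
Total perimeter = 5.825

loops=1 perimeter=5.825


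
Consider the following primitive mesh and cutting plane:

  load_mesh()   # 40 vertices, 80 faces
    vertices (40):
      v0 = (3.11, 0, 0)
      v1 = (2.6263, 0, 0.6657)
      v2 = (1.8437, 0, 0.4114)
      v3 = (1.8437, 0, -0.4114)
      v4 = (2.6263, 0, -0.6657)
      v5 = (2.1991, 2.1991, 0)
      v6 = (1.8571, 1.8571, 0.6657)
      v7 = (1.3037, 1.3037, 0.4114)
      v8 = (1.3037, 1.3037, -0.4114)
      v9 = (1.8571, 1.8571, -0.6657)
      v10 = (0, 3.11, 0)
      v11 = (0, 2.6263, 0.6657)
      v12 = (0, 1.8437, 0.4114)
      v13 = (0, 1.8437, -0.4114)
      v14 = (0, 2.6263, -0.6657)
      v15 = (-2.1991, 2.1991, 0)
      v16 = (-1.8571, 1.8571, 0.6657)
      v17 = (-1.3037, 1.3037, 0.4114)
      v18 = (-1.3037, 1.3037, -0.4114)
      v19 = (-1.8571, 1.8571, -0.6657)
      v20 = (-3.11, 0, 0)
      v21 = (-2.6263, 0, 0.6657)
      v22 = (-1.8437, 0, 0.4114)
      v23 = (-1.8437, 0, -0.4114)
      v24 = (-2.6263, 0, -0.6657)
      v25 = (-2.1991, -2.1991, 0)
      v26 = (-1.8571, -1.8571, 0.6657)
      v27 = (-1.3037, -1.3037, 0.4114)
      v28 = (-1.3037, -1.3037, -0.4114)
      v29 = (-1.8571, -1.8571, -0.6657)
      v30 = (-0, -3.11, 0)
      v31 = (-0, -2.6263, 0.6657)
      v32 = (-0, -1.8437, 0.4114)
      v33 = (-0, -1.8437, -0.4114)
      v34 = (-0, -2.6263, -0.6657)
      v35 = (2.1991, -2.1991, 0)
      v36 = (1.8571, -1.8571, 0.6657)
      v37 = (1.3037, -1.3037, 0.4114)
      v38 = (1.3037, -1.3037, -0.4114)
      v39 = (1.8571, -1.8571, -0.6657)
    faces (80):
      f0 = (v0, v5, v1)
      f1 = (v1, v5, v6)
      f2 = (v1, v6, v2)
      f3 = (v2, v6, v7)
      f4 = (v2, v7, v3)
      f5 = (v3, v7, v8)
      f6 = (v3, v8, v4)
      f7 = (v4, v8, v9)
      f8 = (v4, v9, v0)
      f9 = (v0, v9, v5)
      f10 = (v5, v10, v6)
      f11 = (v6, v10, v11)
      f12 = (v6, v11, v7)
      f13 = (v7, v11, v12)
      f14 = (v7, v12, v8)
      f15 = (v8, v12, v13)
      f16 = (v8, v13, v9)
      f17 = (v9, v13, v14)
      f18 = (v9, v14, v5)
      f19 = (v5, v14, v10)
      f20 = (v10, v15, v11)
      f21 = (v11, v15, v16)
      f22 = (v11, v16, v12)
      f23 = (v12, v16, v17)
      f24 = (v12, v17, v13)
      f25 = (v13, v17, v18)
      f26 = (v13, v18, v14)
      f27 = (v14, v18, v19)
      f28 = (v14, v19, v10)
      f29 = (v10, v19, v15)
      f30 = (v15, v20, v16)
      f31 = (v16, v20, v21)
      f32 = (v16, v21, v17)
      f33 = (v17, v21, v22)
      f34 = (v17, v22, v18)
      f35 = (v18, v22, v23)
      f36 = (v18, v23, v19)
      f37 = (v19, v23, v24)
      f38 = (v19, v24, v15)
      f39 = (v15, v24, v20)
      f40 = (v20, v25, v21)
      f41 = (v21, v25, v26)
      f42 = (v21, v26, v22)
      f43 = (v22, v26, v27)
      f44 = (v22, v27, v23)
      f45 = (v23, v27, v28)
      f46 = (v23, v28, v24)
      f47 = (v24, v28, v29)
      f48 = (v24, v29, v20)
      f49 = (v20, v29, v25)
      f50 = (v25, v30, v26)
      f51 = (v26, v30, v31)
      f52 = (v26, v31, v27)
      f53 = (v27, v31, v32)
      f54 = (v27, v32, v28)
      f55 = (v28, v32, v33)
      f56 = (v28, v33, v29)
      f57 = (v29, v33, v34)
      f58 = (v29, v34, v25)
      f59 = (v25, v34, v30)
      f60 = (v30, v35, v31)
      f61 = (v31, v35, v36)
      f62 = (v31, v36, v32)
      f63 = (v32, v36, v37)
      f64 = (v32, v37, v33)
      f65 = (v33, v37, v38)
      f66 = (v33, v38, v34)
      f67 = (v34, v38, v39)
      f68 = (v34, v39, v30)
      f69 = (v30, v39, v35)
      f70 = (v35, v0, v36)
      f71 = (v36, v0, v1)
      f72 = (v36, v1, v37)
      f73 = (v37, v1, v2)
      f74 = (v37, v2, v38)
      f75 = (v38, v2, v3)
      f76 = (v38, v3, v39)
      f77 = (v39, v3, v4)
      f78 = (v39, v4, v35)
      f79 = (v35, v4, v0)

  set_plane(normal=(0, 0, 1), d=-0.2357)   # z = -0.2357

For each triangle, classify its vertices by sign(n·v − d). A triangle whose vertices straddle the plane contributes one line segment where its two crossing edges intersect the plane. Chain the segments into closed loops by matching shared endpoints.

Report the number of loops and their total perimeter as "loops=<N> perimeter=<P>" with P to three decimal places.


Straddling triangles (32 of 80):
  (v2,v7,v3) [++-] → (1.72839, 0.278391, -0.2357)–(1.8437, 0, -0.2357)  len=0.3013
  (v3,v7,v8) [-+-] → (1.72839, 0.278391, -0.2357)–(1.3037, 1.3037, -0.2357)  len=1.1098
  (v4,v9,v0) [--+] → (2.66639, 0.657531, -0.2357)–(2.93874, 0, -0.2357)  len=0.7117
  (v0,v9,v5) [+-+] → (2.66639, 0.657531, -0.2357)–(2.07801, 2.07801, -0.2357)  len=1.5375
  (v7,v12,v8) [++-] → (1.02531, 1.41901, -0.2357)–(1.3037, 1.3037, -0.2357)  len=0.3013
  (v8,v12,v13) [-+-] → (1.02531, 1.41901, -0.2357)–(0, 1.8437, -0.2357)  len=1.1098
  (v9,v14,v5) [--+] → (1.42048, 2.35036, -0.2357)–(2.07801, 2.07801, -0.2357)  len=0.7117
  (v5,v14,v10) [+-+] → (1.42048, 2.35036, -0.2357)–(0, 2.93874, -0.2357)  len=1.5375
  (v12,v17,v13) [++-] → (-0.278391, 1.72839, -0.2357)–(0, 1.8437, -0.2357)  len=0.3013
  (v13,v17,v18) [-+-] → (-0.278391, 1.72839, -0.2357)–(-1.3037, 1.3037, -0.2357)  len=1.1098
  (v14,v19,v10) [--+] → (-0.657531, 2.66639, -0.2357)–(0, 2.93874, -0.2357)  len=0.7117
  (v10,v19,v15) [+-+] → (-0.657531, 2.66639, -0.2357)–(-2.07801, 2.07801, -0.2357)  len=1.5375
  (v17,v22,v18) [++-] → (-1.41901, 1.02531, -0.2357)–(-1.3037, 1.3037, -0.2357)  len=0.3013
  (v18,v22,v23) [-+-] → (-1.41901, 1.02531, -0.2357)–(-1.8437, 0, -0.2357)  len=1.1098
  (v19,v24,v15) [--+] → (-2.35036, 1.42048, -0.2357)–(-2.07801, 2.07801, -0.2357)  len=0.7117
  (v15,v24,v20) [+-+] → (-2.35036, 1.42048, -0.2357)–(-2.93874, 0, -0.2357)  len=1.5375
  (v22,v27,v23) [++-] → (-1.72839, -0.278391, -0.2357)–(-1.8437, 0, -0.2357)  len=0.3013
  (v23,v27,v28) [-+-] → (-1.72839, -0.278391, -0.2357)–(-1.3037, -1.3037, -0.2357)  len=1.1098
  (v24,v29,v20) [--+] → (-2.66639, -0.657531, -0.2357)–(-2.93874, 0, -0.2357)  len=0.7117
  (v20,v29,v25) [+-+] → (-2.66639, -0.657531, -0.2357)–(-2.07801, -2.07801, -0.2357)  len=1.5375
  (v27,v32,v28) [++-] → (-1.02531, -1.41901, -0.2357)–(-1.3037, -1.3037, -0.2357)  len=0.3013
  (v28,v32,v33) [-+-] → (-1.02531, -1.41901, -0.2357)–(0, -1.8437, -0.2357)  len=1.1098
  (v29,v34,v25) [--+] → (-1.42048, -2.35036, -0.2357)–(-2.07801, -2.07801, -0.2357)  len=0.7117
  (v25,v34,v30) [+-+] → (-1.42048, -2.35036, -0.2357)–(0, -2.93874, -0.2357)  len=1.5375
  (v32,v37,v33) [++-] → (0.278391, -1.72839, -0.2357)–(0, -1.8437, -0.2357)  len=0.3013
  (v33,v37,v38) [-+-] → (0.278391, -1.72839, -0.2357)–(1.3037, -1.3037, -0.2357)  len=1.1098
  (v34,v39,v30) [--+] → (0.657531, -2.66639, -0.2357)–(0, -2.93874, -0.2357)  len=0.7117
  (v30,v39,v35) [+-+] → (0.657531, -2.66639, -0.2357)–(2.07801, -2.07801, -0.2357)  len=1.5375
  (v37,v2,v38) [++-] → (1.41901, -1.02531, -0.2357)–(1.3037, -1.3037, -0.2357)  len=0.3013
  (v38,v2,v3) [-+-] → (1.41901, -1.02531, -0.2357)–(1.8437, 0, -0.2357)  len=1.1098
  (v39,v4,v35) [--+] → (2.35036, -1.42048, -0.2357)–(2.07801, -2.07801, -0.2357)  len=0.7117
  (v35,v4,v0) [+-+] → (2.35036, -1.42048, -0.2357)–(2.93874, 0, -0.2357)  len=1.5375

Chained into 2 loop(s):
  loop 1: 16 segments, perimeter = 11.2889
  loop 2: 16 segments, perimeter = 17.9937
Total perimeter = 29.283

loops=2 perimeter=29.283


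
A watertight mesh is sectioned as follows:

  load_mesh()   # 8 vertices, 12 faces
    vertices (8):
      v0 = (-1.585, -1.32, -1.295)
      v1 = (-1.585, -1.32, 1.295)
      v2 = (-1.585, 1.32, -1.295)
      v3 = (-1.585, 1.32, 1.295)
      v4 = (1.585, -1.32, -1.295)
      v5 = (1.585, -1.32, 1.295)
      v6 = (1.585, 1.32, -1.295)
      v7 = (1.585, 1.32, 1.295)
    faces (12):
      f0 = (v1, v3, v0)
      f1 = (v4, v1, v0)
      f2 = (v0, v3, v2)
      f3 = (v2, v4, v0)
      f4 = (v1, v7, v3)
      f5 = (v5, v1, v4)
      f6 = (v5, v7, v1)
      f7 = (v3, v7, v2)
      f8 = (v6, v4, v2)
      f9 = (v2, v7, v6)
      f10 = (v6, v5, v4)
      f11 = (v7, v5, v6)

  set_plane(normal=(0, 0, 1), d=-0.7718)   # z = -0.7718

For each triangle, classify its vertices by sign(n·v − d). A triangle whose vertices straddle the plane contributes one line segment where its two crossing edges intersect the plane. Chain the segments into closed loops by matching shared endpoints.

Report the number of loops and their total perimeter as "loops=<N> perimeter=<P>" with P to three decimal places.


loops=1 perimeter=11.620

Straddling triangles (8 of 12):
  (v1,v3,v0) [++-] → (-1.585, -0.7867, -0.7718)–(-1.585, -1.32, -0.7718)  len=0.5333
  (v4,v1,v0) [-+-] → (0.944636, -1.32, -0.7718)–(-1.585, -1.32, -0.7718)  len=2.5296
  (v0,v3,v2) [-+-] → (-1.585, -0.7867, -0.7718)–(-1.585, 1.32, -0.7718)  len=2.1067
  (v5,v1,v4) [++-] → (0.944636, -1.32, -0.7718)–(1.585, -1.32, -0.7718)  len=0.6404
  (v3,v7,v2) [++-] → (-0.944636, 1.32, -0.7718)–(-1.585, 1.32, -0.7718)  len=0.6404
  (v2,v7,v6) [-+-] → (-0.944636, 1.32, -0.7718)–(1.585, 1.32, -0.7718)  len=2.5296
  (v6,v5,v4) [-+-] → (1.585, 0.7867, -0.7718)–(1.585, -1.32, -0.7718)  len=2.1067
  (v7,v5,v6) [++-] → (1.585, 0.7867, -0.7718)–(1.585, 1.32, -0.7718)  len=0.5333

Chained into 1 loop(s):
  loop 1: 8 segments, perimeter = 11.6200
Total perimeter = 11.620


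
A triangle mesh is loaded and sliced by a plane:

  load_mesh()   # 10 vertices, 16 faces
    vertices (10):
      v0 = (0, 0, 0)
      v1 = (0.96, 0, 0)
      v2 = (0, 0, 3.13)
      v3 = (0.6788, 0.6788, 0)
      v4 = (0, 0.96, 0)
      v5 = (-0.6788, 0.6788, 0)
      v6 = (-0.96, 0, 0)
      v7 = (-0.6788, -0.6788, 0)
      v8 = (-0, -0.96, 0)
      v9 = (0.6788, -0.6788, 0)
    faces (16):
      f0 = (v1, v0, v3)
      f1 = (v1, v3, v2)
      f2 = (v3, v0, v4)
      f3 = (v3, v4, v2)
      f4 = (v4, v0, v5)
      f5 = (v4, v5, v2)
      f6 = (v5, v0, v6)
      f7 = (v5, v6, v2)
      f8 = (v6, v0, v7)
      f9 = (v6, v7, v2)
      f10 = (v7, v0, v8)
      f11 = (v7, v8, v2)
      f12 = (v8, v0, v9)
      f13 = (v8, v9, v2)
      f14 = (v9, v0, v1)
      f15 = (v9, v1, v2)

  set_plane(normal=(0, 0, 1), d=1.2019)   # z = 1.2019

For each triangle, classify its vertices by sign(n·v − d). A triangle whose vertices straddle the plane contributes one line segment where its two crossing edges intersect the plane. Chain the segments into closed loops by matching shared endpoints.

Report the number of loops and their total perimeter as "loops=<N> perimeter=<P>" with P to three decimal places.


loops=1 perimeter=3.621

Straddling triangles (8 of 16):
  (v1,v3,v2) [--+] → (0.418145, 0.418145, 1.2019)–(0.591366, 0, 1.2019)  len=0.4526
  (v3,v4,v2) [--+] → (0, 0.591366, 1.2019)–(0.418145, 0.418145, 1.2019)  len=0.4526
  (v4,v5,v2) [--+] → (-0.418145, 0.418145, 1.2019)–(0, 0.591366, 1.2019)  len=0.4526
  (v5,v6,v2) [--+] → (-0.591366, 0, 1.2019)–(-0.418145, 0.418145, 1.2019)  len=0.4526
  (v6,v7,v2) [--+] → (-0.418145, -0.418145, 1.2019)–(-0.591366, 0, 1.2019)  len=0.4526
  (v7,v8,v2) [--+] → (0, -0.591366, 1.2019)–(-0.418145, -0.418145, 1.2019)  len=0.4526
  (v8,v9,v2) [--+] → (0.418145, -0.418145, 1.2019)–(0, -0.591366, 1.2019)  len=0.4526
  (v9,v1,v2) [--+] → (0.591366, 0, 1.2019)–(0.418145, -0.418145, 1.2019)  len=0.4526

Chained into 1 loop(s):
  loop 1: 8 segments, perimeter = 3.6208
Total perimeter = 3.621


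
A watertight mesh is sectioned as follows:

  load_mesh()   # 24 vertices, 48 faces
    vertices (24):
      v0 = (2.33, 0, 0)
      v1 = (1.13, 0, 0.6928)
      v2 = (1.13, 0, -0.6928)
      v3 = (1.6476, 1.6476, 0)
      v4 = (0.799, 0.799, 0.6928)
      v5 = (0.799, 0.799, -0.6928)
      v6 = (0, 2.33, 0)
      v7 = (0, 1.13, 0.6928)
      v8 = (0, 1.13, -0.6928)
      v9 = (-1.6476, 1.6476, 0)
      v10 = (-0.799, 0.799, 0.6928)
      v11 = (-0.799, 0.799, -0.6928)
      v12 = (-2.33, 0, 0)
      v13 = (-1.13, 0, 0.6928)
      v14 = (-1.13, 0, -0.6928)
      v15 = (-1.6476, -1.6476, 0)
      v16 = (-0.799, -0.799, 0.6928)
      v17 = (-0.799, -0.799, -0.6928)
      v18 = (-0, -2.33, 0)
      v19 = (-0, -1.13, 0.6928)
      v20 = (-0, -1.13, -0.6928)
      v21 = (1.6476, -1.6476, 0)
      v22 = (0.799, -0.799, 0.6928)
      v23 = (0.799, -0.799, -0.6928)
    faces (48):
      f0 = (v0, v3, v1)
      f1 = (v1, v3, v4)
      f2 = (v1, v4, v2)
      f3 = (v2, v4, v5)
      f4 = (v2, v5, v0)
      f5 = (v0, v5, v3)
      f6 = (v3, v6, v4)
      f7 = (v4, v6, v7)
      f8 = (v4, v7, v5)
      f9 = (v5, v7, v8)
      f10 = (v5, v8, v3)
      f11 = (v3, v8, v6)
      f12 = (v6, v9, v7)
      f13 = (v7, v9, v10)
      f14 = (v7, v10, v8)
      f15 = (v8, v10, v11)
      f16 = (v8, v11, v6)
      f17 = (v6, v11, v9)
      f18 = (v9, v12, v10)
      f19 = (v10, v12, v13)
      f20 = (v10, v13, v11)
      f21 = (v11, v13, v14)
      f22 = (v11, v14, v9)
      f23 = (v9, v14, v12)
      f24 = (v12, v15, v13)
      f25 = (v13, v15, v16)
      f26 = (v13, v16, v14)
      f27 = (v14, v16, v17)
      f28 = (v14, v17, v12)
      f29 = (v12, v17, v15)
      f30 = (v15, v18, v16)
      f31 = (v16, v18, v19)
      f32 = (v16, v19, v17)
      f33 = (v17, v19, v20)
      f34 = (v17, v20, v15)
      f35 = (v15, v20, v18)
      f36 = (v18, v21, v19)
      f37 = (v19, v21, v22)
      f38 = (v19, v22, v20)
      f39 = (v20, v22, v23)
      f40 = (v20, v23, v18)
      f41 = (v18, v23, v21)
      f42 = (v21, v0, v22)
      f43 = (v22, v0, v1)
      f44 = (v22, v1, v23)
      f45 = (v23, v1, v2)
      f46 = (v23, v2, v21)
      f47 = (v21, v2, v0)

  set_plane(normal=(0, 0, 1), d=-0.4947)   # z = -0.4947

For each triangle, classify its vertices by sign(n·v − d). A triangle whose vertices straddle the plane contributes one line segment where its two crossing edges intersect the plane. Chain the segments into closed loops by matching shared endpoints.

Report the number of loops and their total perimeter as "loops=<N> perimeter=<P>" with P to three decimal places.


loops=2 perimeter=15.939

Straddling triangles (32 of 48):
  (v1,v4,v2) [++-] → (1.08268, 0.114233, -0.4947)–(1.13, 0, -0.4947)  len=0.1236
  (v2,v4,v5) [-+-] → (1.08268, 0.114233, -0.4947)–(0.799, 0.799, -0.4947)  len=0.7412
  (v2,v5,v0) [--+] → (1.23678, 0.570533, -0.4947)–(1.47313, 0, -0.4947)  len=0.6176
  (v0,v5,v3) [+-+] → (1.23678, 0.570533, -0.4947)–(1.04165, 1.04165, -0.4947)  len=0.5099
  (v4,v7,v5) [++-] → (0.684767, 0.846323, -0.4947)–(0.799, 0.799, -0.4947)  len=0.1236
  (v5,v7,v8) [-+-] → (0.684767, 0.846323, -0.4947)–(0, 1.13, -0.4947)  len=0.7412
  (v5,v8,v3) [--+] → (0.471117, 1.278, -0.4947)–(1.04165, 1.04165, -0.4947)  len=0.6176
  (v3,v8,v6) [+-+] → (0.471117, 1.278, -0.4947)–(0, 1.47313, -0.4947)  len=0.5099
  (v7,v10,v8) [++-] → (-0.114233, 1.08268, -0.4947)–(0, 1.13, -0.4947)  len=0.1236
  (v8,v10,v11) [-+-] → (-0.114233, 1.08268, -0.4947)–(-0.799, 0.799, -0.4947)  len=0.7412
  (v8,v11,v6) [--+] → (-0.570533, 1.23678, -0.4947)–(0, 1.47313, -0.4947)  len=0.6176
  (v6,v11,v9) [+-+] → (-0.570533, 1.23678, -0.4947)–(-1.04165, 1.04165, -0.4947)  len=0.5099
  (v10,v13,v11) [++-] → (-0.846323, 0.684767, -0.4947)–(-0.799, 0.799, -0.4947)  len=0.1236
  (v11,v13,v14) [-+-] → (-0.846323, 0.684767, -0.4947)–(-1.13, 0, -0.4947)  len=0.7412
  (v11,v14,v9) [--+] → (-1.278, 0.471117, -0.4947)–(-1.04165, 1.04165, -0.4947)  len=0.6176
  (v9,v14,v12) [+-+] → (-1.278, 0.471117, -0.4947)–(-1.47313, 0, -0.4947)  len=0.5099
  (v13,v16,v14) [++-] → (-1.08268, -0.114233, -0.4947)–(-1.13, 0, -0.4947)  len=0.1236
  (v14,v16,v17) [-+-] → (-1.08268, -0.114233, -0.4947)–(-0.799, -0.799, -0.4947)  len=0.7412
  (v14,v17,v12) [--+] → (-1.23678, -0.570533, -0.4947)–(-1.47313, 0, -0.4947)  len=0.6176
  (v12,v17,v15) [+-+] → (-1.23678, -0.570533, -0.4947)–(-1.04165, -1.04165, -0.4947)  len=0.5099
  (v16,v19,v17) [++-] → (-0.684767, -0.846323, -0.4947)–(-0.799, -0.799, -0.4947)  len=0.1236
  (v17,v19,v20) [-+-] → (-0.684767, -0.846323, -0.4947)–(0, -1.13, -0.4947)  len=0.7412
  (v17,v20,v15) [--+] → (-0.471117, -1.278, -0.4947)–(-1.04165, -1.04165, -0.4947)  len=0.6176
  (v15,v20,v18) [+-+] → (-0.471117, -1.278, -0.4947)–(0, -1.47313, -0.4947)  len=0.5099
  (v19,v22,v20) [++-] → (0.114233, -1.08268, -0.4947)–(0, -1.13, -0.4947)  len=0.1236
  (v20,v22,v23) [-+-] → (0.114233, -1.08268, -0.4947)–(0.799, -0.799, -0.4947)  len=0.7412
  (v20,v23,v18) [--+] → (0.570533, -1.23678, -0.4947)–(0, -1.47313, -0.4947)  len=0.6176
  (v18,v23,v21) [+-+] → (0.570533, -1.23678, -0.4947)–(1.04165, -1.04165, -0.4947)  len=0.5099
  (v22,v1,v23) [++-] → (0.846323, -0.684767, -0.4947)–(0.799, -0.799, -0.4947)  len=0.1236
  (v23,v1,v2) [-+-] → (0.846323, -0.684767, -0.4947)–(1.13, 0, -0.4947)  len=0.7412
  (v23,v2,v21) [--+] → (1.278, -0.471117, -0.4947)–(1.04165, -1.04165, -0.4947)  len=0.6176
  (v21,v2,v0) [+-+] → (1.278, -0.471117, -0.4947)–(1.47313, 0, -0.4947)  len=0.5099

Chained into 2 loop(s):
  loop 1: 16 segments, perimeter = 6.9188
  loop 2: 16 segments, perimeter = 9.0198
Total perimeter = 15.939
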